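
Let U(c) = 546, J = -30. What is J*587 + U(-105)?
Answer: -17064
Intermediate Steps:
J*587 + U(-105) = -30*587 + 546 = -17610 + 546 = -17064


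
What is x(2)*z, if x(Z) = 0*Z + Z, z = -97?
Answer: -194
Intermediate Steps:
x(Z) = Z (x(Z) = 0 + Z = Z)
x(2)*z = 2*(-97) = -194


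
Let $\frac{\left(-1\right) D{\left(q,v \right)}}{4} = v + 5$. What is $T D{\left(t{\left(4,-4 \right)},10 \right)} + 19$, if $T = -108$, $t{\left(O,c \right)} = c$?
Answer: $6499$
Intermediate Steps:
$D{\left(q,v \right)} = -20 - 4 v$ ($D{\left(q,v \right)} = - 4 \left(v + 5\right) = - 4 \left(5 + v\right) = -20 - 4 v$)
$T D{\left(t{\left(4,-4 \right)},10 \right)} + 19 = - 108 \left(-20 - 40\right) + 19 = \left(-108\right) \left(-60\right) + 19 = 6480 + 19 = 6499$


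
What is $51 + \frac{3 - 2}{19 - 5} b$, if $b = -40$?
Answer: $\frac{337}{7} \approx 48.143$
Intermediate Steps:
$51 + \frac{3 - 2}{19 - 5} b = 51 + \frac{3 - 2}{19 - 5} \left(-40\right) = 51 + 1 \cdot \frac{1}{14} \left(-40\right) = 51 + \frac{1}{14} \left(-40\right) = 51 - \frac{20}{7} = \frac{337}{7}$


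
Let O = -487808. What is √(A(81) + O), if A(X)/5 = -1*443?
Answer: 3*I*√54447 ≈ 700.02*I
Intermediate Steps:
A(X) = -2215 (A(X) = 5*(-1*443) = 5*(-443) = -2215)
√(A(81) + O) = √(-2215 - 487808) = √(-490023) = 3*I*√54447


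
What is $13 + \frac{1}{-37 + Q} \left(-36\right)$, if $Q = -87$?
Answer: $\frac{412}{31} \approx 13.29$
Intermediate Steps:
$13 + \frac{1}{-37 + Q} \left(-36\right) = 13 + \frac{1}{-37 - 87} \left(-36\right) = 13 + \frac{1}{-124} \left(-36\right) = 13 - - \frac{9}{31} = 13 + \frac{9}{31} = \frac{412}{31}$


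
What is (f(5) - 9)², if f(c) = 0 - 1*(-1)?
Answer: 64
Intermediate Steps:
f(c) = 1 (f(c) = 0 + 1 = 1)
(f(5) - 9)² = (1 - 9)² = (-8)² = 64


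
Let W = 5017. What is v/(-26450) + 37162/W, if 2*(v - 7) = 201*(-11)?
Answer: 1976892149/265399300 ≈ 7.4487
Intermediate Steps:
v = -2197/2 (v = 7 + (201*(-11))/2 = 7 + (½)*(-2211) = 7 - 2211/2 = -2197/2 ≈ -1098.5)
v/(-26450) + 37162/W = -2197/2/(-26450) + 37162/5017 = -2197/2*(-1/26450) + 37162*(1/5017) = 2197/52900 + 37162/5017 = 1976892149/265399300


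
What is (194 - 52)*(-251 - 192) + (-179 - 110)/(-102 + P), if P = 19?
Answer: -5220909/83 ≈ -62903.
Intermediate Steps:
(194 - 52)*(-251 - 192) + (-179 - 110)/(-102 + P) = (194 - 52)*(-251 - 192) + (-179 - 110)/(-102 + 19) = 142*(-443) - 289/(-83) = -62906 - 289*(-1/83) = -62906 + 289/83 = -5220909/83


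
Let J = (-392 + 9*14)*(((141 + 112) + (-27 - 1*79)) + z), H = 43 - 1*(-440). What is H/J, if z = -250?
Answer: 69/3914 ≈ 0.017629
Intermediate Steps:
H = 483 (H = 43 + 440 = 483)
J = 27398 (J = (-392 + 9*14)*(((141 + 112) + (-27 - 1*79)) - 250) = (-392 + 126)*((253 + (-27 - 79)) - 250) = -266*((253 - 106) - 250) = -266*(147 - 250) = -266*(-103) = 27398)
H/J = 483/27398 = 483*(1/27398) = 69/3914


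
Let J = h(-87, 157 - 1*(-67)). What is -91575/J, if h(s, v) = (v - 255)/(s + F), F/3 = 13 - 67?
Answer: -22802175/31 ≈ -7.3555e+5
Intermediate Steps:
F = -162 (F = 3*(13 - 67) = 3*(-54) = -162)
h(s, v) = (-255 + v)/(-162 + s) (h(s, v) = (v - 255)/(s - 162) = (-255 + v)/(-162 + s))
J = 31/249 (J = (-255 + (157 - 1*(-67)))/(-162 - 87) = (-255 + (157 + 67))/(-249) = -(-255 + 224)/249 = -1/249*(-31) = 31/249 ≈ 0.12450)
-91575/J = -91575/31/249 = -91575*249/31 = -22802175/31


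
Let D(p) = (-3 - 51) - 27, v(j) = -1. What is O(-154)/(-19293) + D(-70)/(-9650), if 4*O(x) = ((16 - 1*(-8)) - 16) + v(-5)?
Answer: 3091691/372354900 ≈ 0.0083031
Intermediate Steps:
O(x) = 7/4 (O(x) = (((16 - 1*(-8)) - 16) - 1)/4 = (((16 + 8) - 16) - 1)/4 = ((24 - 16) - 1)/4 = (8 - 1)/4 = (1/4)*7 = 7/4)
D(p) = -81 (D(p) = -54 - 27 = -81)
O(-154)/(-19293) + D(-70)/(-9650) = (7/4)/(-19293) - 81/(-9650) = (7/4)*(-1/19293) - 81*(-1/9650) = -7/77172 + 81/9650 = 3091691/372354900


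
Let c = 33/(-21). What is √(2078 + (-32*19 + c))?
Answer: √71953/7 ≈ 38.320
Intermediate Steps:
c = -11/7 (c = 33*(-1/21) = -11/7 ≈ -1.5714)
√(2078 + (-32*19 + c)) = √(2078 + (-32*19 - 11/7)) = √(2078 + (-608 - 11/7)) = √(2078 - 4267/7) = √(10279/7) = √71953/7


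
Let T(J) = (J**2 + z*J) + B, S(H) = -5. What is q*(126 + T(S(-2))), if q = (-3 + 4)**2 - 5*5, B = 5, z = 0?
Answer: -3744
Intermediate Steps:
T(J) = 5 + J**2 (T(J) = (J**2 + 0*J) + 5 = (J**2 + 0) + 5 = J**2 + 5 = 5 + J**2)
q = -24 (q = 1**2 - 25 = 1 - 25 = -24)
q*(126 + T(S(-2))) = -24*(126 + (5 + (-5)**2)) = -24*(126 + (5 + 25)) = -24*(126 + 30) = -24*156 = -3744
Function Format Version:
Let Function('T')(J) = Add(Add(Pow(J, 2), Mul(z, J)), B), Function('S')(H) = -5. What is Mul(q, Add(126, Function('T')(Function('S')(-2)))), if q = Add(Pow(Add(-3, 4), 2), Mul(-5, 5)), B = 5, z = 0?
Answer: -3744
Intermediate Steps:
Function('T')(J) = Add(5, Pow(J, 2)) (Function('T')(J) = Add(Add(Pow(J, 2), Mul(0, J)), 5) = Add(Add(Pow(J, 2), 0), 5) = Add(Pow(J, 2), 5) = Add(5, Pow(J, 2)))
q = -24 (q = Add(Pow(1, 2), -25) = Add(1, -25) = -24)
Mul(q, Add(126, Function('T')(Function('S')(-2)))) = Mul(-24, Add(126, Add(5, Pow(-5, 2)))) = Mul(-24, Add(126, Add(5, 25))) = Mul(-24, Add(126, 30)) = Mul(-24, 156) = -3744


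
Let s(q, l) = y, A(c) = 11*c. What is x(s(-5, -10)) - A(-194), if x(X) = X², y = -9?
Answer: 2215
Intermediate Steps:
s(q, l) = -9
x(s(-5, -10)) - A(-194) = (-9)² - 11*(-194) = 81 - 1*(-2134) = 81 + 2134 = 2215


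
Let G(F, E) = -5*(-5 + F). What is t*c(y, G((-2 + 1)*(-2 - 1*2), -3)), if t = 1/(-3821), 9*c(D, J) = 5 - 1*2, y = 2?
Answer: -1/11463 ≈ -8.7237e-5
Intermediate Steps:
G(F, E) = 25 - 5*F
c(D, J) = 1/3 (c(D, J) = (5 - 1*2)/9 = (5 - 2)/9 = (1/9)*3 = 1/3)
t = -1/3821 ≈ -0.00026171
t*c(y, G((-2 + 1)*(-2 - 1*2), -3)) = -1/3821*1/3 = -1/11463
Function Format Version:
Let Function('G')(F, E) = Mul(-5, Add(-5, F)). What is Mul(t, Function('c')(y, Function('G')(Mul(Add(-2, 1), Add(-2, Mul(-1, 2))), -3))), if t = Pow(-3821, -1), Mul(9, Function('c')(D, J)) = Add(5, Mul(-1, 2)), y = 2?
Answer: Rational(-1, 11463) ≈ -8.7237e-5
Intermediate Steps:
Function('G')(F, E) = Add(25, Mul(-5, F))
Function('c')(D, J) = Rational(1, 3) (Function('c')(D, J) = Mul(Rational(1, 9), Add(5, Mul(-1, 2))) = Mul(Rational(1, 9), Add(5, -2)) = Mul(Rational(1, 9), 3) = Rational(1, 3))
t = Rational(-1, 3821) ≈ -0.00026171
Mul(t, Function('c')(y, Function('G')(Mul(Add(-2, 1), Add(-2, Mul(-1, 2))), -3))) = Mul(Rational(-1, 3821), Rational(1, 3)) = Rational(-1, 11463)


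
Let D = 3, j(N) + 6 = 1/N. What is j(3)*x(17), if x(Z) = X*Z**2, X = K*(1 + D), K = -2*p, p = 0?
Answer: 0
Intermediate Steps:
j(N) = -6 + 1/N
K = 0 (K = -2*0 = 0)
X = 0 (X = 0*(1 + 3) = 0*4 = 0)
x(Z) = 0 (x(Z) = 0*Z**2 = 0)
j(3)*x(17) = (-6 + 1/3)*0 = -17/3*0 = 0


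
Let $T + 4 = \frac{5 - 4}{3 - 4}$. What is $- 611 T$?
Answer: $3055$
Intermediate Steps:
$T = -5$ ($T = -4 + \frac{5 - 4}{3 - 4} = -4 + 1 \frac{1}{-1} = -4 + 1 \left(-1\right) = -4 - 1 = -5$)
$- 611 T = \left(-611\right) \left(-5\right) = 3055$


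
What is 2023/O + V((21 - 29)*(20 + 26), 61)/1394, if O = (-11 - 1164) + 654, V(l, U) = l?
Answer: -1505895/363137 ≈ -4.1469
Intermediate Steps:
O = -521 (O = -1175 + 654 = -521)
2023/O + V((21 - 29)*(20 + 26), 61)/1394 = 2023/(-521) + ((21 - 29)*(20 + 26))/1394 = 2023*(-1/521) - 8*46*(1/1394) = -2023/521 - 368*1/1394 = -2023/521 - 184/697 = -1505895/363137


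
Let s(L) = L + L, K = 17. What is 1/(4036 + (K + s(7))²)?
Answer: 1/4997 ≈ 0.00020012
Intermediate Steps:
s(L) = 2*L
1/(4036 + (K + s(7))²) = 1/(4036 + (17 + 2*7)²) = 1/(4036 + (17 + 14)²) = 1/(4036 + 31²) = 1/(4036 + 961) = 1/4997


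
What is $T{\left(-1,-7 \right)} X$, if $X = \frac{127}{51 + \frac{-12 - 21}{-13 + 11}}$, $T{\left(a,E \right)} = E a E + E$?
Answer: $- \frac{14224}{135} \approx -105.36$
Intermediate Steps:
$T{\left(a,E \right)} = E + a E^{2}$ ($T{\left(a,E \right)} = a E^{2} + E = E + a E^{2}$)
$X = \frac{254}{135}$ ($X = \frac{127}{51 - \frac{33}{-2}} = \frac{127}{51 - - \frac{33}{2}} = \frac{127}{51 + \frac{33}{2}} = \frac{127}{\frac{135}{2}} = 127 \cdot \frac{2}{135} = \frac{254}{135} \approx 1.8815$)
$T{\left(-1,-7 \right)} X = - 7 \left(1 - -7\right) \frac{254}{135} = - 7 \left(1 + 7\right) \frac{254}{135} = \left(-7\right) 8 \cdot \frac{254}{135} = \left(-56\right) \frac{254}{135} = - \frac{14224}{135}$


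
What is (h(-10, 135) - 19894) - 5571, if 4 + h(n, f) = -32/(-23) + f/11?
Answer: -6440200/253 ≈ -25455.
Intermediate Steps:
h(n, f) = -60/23 + f/11 (h(n, f) = -4 + (-32/(-23) + f/11) = -4 + (-32*(-1/23) + f*(1/11)) = -4 + (32/23 + f/11) = -60/23 + f/11)
(h(-10, 135) - 19894) - 5571 = ((-60/23 + (1/11)*135) - 19894) - 5571 = ((-60/23 + 135/11) - 19894) - 5571 = (2445/253 - 19894) - 5571 = -5030737/253 - 5571 = -6440200/253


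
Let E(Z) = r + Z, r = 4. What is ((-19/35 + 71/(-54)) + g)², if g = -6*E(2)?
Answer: 5119545601/3572100 ≈ 1433.2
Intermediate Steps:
E(Z) = 4 + Z
g = -36 (g = -6*(4 + 2) = -6*6 = -36)
((-19/35 + 71/(-54)) + g)² = ((-19/35 + 71/(-54)) - 36)² = ((-19*1/35 + 71*(-1/54)) - 36)² = ((-19/35 - 71/54) - 36)² = (-3511/1890 - 36)² = (-71551/1890)² = 5119545601/3572100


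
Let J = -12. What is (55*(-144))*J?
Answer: 95040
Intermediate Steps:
(55*(-144))*J = (55*(-144))*(-12) = -7920*(-12) = 95040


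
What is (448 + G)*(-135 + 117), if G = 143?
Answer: -10638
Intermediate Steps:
(448 + G)*(-135 + 117) = (448 + 143)*(-135 + 117) = 591*(-18) = -10638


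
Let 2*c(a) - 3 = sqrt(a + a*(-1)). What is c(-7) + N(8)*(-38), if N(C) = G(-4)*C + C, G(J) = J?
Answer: 1827/2 ≈ 913.50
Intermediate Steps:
N(C) = -3*C (N(C) = -4*C + C = -3*C)
c(a) = 3/2 (c(a) = 3/2 + sqrt(a + a*(-1))/2 = 3/2 + sqrt(a - a)/2 = 3/2 + sqrt(0)/2 = 3/2 + (1/2)*0 = 3/2 + 0 = 3/2)
c(-7) + N(8)*(-38) = 3/2 - 3*8*(-38) = 3/2 - 24*(-38) = 3/2 + 912 = 1827/2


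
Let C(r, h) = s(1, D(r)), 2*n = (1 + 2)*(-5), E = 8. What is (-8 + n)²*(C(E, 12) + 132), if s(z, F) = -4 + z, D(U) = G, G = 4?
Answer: 123969/4 ≈ 30992.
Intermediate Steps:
n = -15/2 (n = ((1 + 2)*(-5))/2 = (3*(-5))/2 = (½)*(-15) = -15/2 ≈ -7.5000)
D(U) = 4
C(r, h) = -3 (C(r, h) = -4 + 1 = -3)
(-8 + n)²*(C(E, 12) + 132) = (-8 - 15/2)²*(-3 + 132) = (-31/2)²*129 = (961/4)*129 = 123969/4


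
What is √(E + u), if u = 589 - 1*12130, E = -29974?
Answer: 19*I*√115 ≈ 203.75*I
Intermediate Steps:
u = -11541 (u = 589 - 12130 = -11541)
√(E + u) = √(-29974 - 11541) = √(-41515) = 19*I*√115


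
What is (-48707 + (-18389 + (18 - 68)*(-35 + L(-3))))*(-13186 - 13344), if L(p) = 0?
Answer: 1733629380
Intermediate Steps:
(-48707 + (-18389 + (18 - 68)*(-35 + L(-3))))*(-13186 - 13344) = (-48707 + (-18389 + (18 - 68)*(-35 + 0)))*(-13186 - 13344) = (-48707 + (-18389 - 50*(-35)))*(-26530) = (-48707 + (-18389 + 1750))*(-26530) = (-48707 - 16639)*(-26530) = -65346*(-26530) = 1733629380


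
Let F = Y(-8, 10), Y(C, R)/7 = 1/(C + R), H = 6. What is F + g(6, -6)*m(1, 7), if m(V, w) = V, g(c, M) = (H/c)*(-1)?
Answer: 5/2 ≈ 2.5000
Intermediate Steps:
Y(C, R) = 7/(C + R)
g(c, M) = -6/c (g(c, M) = (6/c)*(-1) = -6/c)
F = 7/2 (F = 7/(-8 + 10) = 7/2 ≈ 3.5000)
F + g(6, -6)*m(1, 7) = 7/2 - 6/6*1 = 7/2 - 6*⅙*1 = 7/2 - 1*1 = 7/2 - 1 = 5/2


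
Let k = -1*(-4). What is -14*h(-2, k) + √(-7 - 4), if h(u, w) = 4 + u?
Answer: -28 + I*√11 ≈ -28.0 + 3.3166*I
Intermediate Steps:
k = 4
-14*h(-2, k) + √(-7 - 4) = -14*(4 - 2) + √(-7 - 4) = -14*2 + √(-11) = -28 + I*√11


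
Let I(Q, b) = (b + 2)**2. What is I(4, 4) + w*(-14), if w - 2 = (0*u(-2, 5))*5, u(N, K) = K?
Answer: 8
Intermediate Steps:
I(Q, b) = (2 + b)**2
w = 2 (w = 2 + (0*5)*5 = 2 + 0*5 = 2 + 0 = 2)
I(4, 4) + w*(-14) = (2 + 4)**2 + 2*(-14) = 6**2 - 28 = 36 - 28 = 8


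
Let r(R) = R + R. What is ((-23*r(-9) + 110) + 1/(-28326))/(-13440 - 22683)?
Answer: -14842823/1023220098 ≈ -0.014506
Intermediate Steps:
r(R) = 2*R
((-23*r(-9) + 110) + 1/(-28326))/(-13440 - 22683) = ((-46*(-9) + 110) + 1/(-28326))/(-13440 - 22683) = ((-23*(-18) + 110) - 1/28326)/(-36123) = ((414 + 110) - 1/28326)*(-1/36123) = (524 - 1/28326)*(-1/36123) = (14842823/28326)*(-1/36123) = -14842823/1023220098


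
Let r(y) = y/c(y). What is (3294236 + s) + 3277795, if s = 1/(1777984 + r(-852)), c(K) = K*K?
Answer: 9955590996038229/1514842367 ≈ 6.5720e+6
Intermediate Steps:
c(K) = K²
r(y) = 1/y (r(y) = y/(y²) = y/y² = 1/y)
s = 852/1514842367 (s = 1/(1777984 + 1/(-852)) = 1/(1777984 - 1/852) = 1/(1514842367/852) = 852/1514842367 ≈ 5.6244e-7)
(3294236 + s) + 3277795 = (3294236 + 852/1514842367) + 3277795 = 4990248259697464/1514842367 + 3277795 = 9955590996038229/1514842367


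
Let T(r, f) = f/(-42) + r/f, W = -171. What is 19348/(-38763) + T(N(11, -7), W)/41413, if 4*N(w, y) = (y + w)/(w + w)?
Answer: -130223404053/260949152233 ≈ -0.49904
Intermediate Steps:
N(w, y) = (w + y)/(8*w) (N(w, y) = ((y + w)/(w + w))/4 = ((w + y)/((2*w)))/4 = ((w + y)*(1/(2*w)))/4 = ((w + y)/(2*w))/4 = (w + y)/(8*w))
T(r, f) = -f/42 + r/f (T(r, f) = f*(-1/42) + r/f = -f/42 + r/f)
19348/(-38763) + T(N(11, -7), W)/41413 = 19348/(-38763) + (-1/42*(-171) + ((⅛)*(11 - 7)/11)/(-171))/41413 = 19348*(-1/38763) + (57/14 + ((⅛)*(1/11)*4)*(-1/171))*(1/41413) = -19348/38763 + (57/14 + (1/22)*(-1/171))*(1/41413) = -19348/38763 + (57/14 - 1/3762)*(1/41413) = -19348/38763 + (53605/13167)*(1/41413) = -19348/38763 + 53605/545284971 = -130223404053/260949152233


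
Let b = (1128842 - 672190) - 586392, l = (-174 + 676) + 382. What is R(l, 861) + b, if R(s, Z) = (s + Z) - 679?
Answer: -128674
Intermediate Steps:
l = 884 (l = 502 + 382 = 884)
R(s, Z) = -679 + Z + s (R(s, Z) = (Z + s) - 679 = -679 + Z + s)
b = -129740 (b = 456652 - 586392 = -129740)
R(l, 861) + b = (-679 + 861 + 884) - 129740 = 1066 - 129740 = -128674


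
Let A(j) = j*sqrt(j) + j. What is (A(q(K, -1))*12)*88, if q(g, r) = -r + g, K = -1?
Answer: 0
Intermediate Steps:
q(g, r) = g - r
A(j) = j + j**(3/2) (A(j) = j**(3/2) + j = j + j**(3/2))
(A(q(K, -1))*12)*88 = (((-1 - 1*(-1)) + (-1 - 1*(-1))**(3/2))*12)*88 = (((-1 + 1) + (-1 + 1)**(3/2))*12)*88 = ((0 + 0**(3/2))*12)*88 = ((0 + 0)*12)*88 = (0*12)*88 = 0*88 = 0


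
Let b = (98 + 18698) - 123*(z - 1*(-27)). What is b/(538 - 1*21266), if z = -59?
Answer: -5683/5182 ≈ -1.0967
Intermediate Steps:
b = 22732 (b = (98 + 18698) - 123*(-59 - 1*(-27)) = 18796 - 123*(-59 + 27) = 18796 - 123*(-32) = 18796 + 3936 = 22732)
b/(538 - 1*21266) = 22732/(538 - 1*21266) = 22732/(538 - 21266) = 22732/(-20728) = 22732*(-1/20728) = -5683/5182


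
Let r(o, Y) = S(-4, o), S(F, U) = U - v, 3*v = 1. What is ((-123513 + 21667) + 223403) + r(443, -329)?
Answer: 365999/3 ≈ 1.2200e+5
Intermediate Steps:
v = 1/3 (v = (1/3)*1 = 1/3 ≈ 0.33333)
S(F, U) = -1/3 + U (S(F, U) = U - 1*1/3 = U - 1/3 = -1/3 + U)
r(o, Y) = -1/3 + o
((-123513 + 21667) + 223403) + r(443, -329) = ((-123513 + 21667) + 223403) + (-1/3 + 443) = (-101846 + 223403) + 1328/3 = 121557 + 1328/3 = 365999/3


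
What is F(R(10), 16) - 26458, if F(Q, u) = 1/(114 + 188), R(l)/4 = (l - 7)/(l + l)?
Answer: -7990315/302 ≈ -26458.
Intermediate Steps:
R(l) = 2*(-7 + l)/l (R(l) = 4*((l - 7)/(l + l)) = 4*((-7 + l)/((2*l))) = 4*((-7 + l)*(1/(2*l))) = 4*((-7 + l)/(2*l)) = 2*(-7 + l)/l)
F(Q, u) = 1/302
F(R(10), 16) - 26458 = 1/302 - 26458 = -7990315/302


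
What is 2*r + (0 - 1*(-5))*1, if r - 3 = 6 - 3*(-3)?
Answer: 41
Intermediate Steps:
r = 18 (r = 3 + (6 - 3*(-3)) = 3 + (6 + 9) = 3 + 15 = 18)
2*r + (0 - 1*(-5))*1 = 2*18 + (0 - 1*(-5))*1 = 36 + (0 + 5)*1 = 36 + 5*1 = 36 + 5 = 41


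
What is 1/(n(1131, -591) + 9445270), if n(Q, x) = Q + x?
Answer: 1/9445810 ≈ 1.0587e-7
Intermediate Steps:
1/(n(1131, -591) + 9445270) = 1/((1131 - 591) + 9445270) = 1/(540 + 9445270) = 1/9445810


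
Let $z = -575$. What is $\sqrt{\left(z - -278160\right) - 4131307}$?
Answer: $i \sqrt{3853722} \approx 1963.1 i$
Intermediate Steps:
$\sqrt{\left(z - -278160\right) - 4131307} = \sqrt{\left(-575 - -278160\right) - 4131307} = \sqrt{\left(-575 + 278160\right) - 4131307} = \sqrt{277585 - 4131307} = \sqrt{-3853722} = i \sqrt{3853722}$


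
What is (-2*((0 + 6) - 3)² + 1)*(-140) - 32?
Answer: 2348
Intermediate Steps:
(-2*((0 + 6) - 3)² + 1)*(-140) - 32 = (-2*(6 - 3)² + 1)*(-140) - 32 = (-2*3² + 1)*(-140) - 32 = (-2*9 + 1)*(-140) - 32 = (-18 + 1)*(-140) - 32 = -17*(-140) - 32 = 2380 - 32 = 2348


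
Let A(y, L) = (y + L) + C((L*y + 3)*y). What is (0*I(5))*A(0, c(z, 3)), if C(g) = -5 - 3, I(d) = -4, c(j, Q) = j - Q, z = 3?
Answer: 0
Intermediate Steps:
C(g) = -8
A(y, L) = -8 + L + y (A(y, L) = (y + L) - 8 = (L + y) - 8 = -8 + L + y)
(0*I(5))*A(0, c(z, 3)) = (0*(-4))*(-8 + (3 - 1*3) + 0) = 0*(-8 + (3 - 3) + 0) = 0*(-8 + 0 + 0) = 0*(-8) = 0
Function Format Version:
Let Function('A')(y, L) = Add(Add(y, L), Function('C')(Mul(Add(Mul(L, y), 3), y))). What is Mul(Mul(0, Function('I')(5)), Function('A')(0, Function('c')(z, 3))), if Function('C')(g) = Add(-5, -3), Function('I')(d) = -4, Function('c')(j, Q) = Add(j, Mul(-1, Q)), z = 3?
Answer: 0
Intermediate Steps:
Function('C')(g) = -8
Function('A')(y, L) = Add(-8, L, y) (Function('A')(y, L) = Add(Add(y, L), -8) = Add(Add(L, y), -8) = Add(-8, L, y))
Mul(Mul(0, Function('I')(5)), Function('A')(0, Function('c')(z, 3))) = Mul(Mul(0, -4), Add(-8, Add(3, Mul(-1, 3)), 0)) = Mul(0, Add(-8, Add(3, -3), 0)) = Mul(0, Add(-8, 0, 0)) = Mul(0, -8) = 0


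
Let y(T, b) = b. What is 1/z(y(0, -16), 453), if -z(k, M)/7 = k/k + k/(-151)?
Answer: -151/1169 ≈ -0.12917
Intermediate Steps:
z(k, M) = -7 + 7*k/151 (z(k, M) = -7*(k/k + k/(-151)) = -7*(1 + k*(-1/151)) = -7*(1 - k/151) = -7 + 7*k/151)
1/z(y(0, -16), 453) = 1/(-7 + (7/151)*(-16)) = 1/(-7 - 112/151) = 1/(-1169/151) = -151/1169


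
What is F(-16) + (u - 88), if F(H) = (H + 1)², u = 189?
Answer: 326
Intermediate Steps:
F(H) = (1 + H)²
F(-16) + (u - 88) = (1 - 16)² + (189 - 88) = (-15)² + 101 = 225 + 101 = 326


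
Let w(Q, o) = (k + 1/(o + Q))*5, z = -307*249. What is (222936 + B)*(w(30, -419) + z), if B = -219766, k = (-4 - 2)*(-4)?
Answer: -94116196840/389 ≈ -2.4194e+8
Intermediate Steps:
k = 24 (k = -6*(-4) = 24)
z = -76443
w(Q, o) = 120 + 5/(Q + o) (w(Q, o) = (24 + 1/(o + Q))*5 = (24 + 1/(Q + o))*5 = 120 + 5/(Q + o))
(222936 + B)*(w(30, -419) + z) = (222936 - 219766)*(5*(1 + 24*30 + 24*(-419))/(30 - 419) - 76443) = 3170*(5*(1 + 720 - 10056)/(-389) - 76443) = 3170*(5*(-1/389)*(-9335) - 76443) = 3170*(46675/389 - 76443) = 3170*(-29689652/389) = -94116196840/389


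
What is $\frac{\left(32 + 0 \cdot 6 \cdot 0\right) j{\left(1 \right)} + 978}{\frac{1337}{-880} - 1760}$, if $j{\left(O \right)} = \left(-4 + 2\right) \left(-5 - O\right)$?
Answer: $- \frac{1198560}{1550137} \approx -0.7732$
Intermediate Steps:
$j{\left(O \right)} = 10 + 2 O$ ($j{\left(O \right)} = - 2 \left(-5 - O\right) = 10 + 2 O$)
$\frac{\left(32 + 0 \cdot 6 \cdot 0\right) j{\left(1 \right)} + 978}{\frac{1337}{-880} - 1760} = \frac{\left(32 + 0 \cdot 6 \cdot 0\right) \left(10 + 2 \cdot 1\right) + 978}{\frac{1337}{-880} - 1760} = \frac{\left(32 + 0 \cdot 0\right) \left(10 + 2\right) + 978}{1337 \left(- \frac{1}{880}\right) - 1760} = \frac{\left(32 + 0\right) 12 + 978}{- \frac{1337}{880} - 1760} = \frac{32 \cdot 12 + 978}{- \frac{1550137}{880}} = \left(384 + 978\right) \left(- \frac{880}{1550137}\right) = 1362 \left(- \frac{880}{1550137}\right) = - \frac{1198560}{1550137}$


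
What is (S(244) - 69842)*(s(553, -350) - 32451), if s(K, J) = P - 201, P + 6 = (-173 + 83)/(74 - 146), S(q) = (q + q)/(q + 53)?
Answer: 1354770890711/594 ≈ 2.2808e+9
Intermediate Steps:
S(q) = 2*q/(53 + q) (S(q) = (2*q)/(53 + q) = 2*q/(53 + q))
P = -19/4 (P = -6 + (-173 + 83)/(74 - 146) = -6 - 90/(-72) = -6 - 90*(-1/72) = -6 + 5/4 = -19/4 ≈ -4.7500)
s(K, J) = -823/4 (s(K, J) = -19/4 - 201 = -823/4)
(S(244) - 69842)*(s(553, -350) - 32451) = (2*244/(53 + 244) - 69842)*(-823/4 - 32451) = (2*244/297 - 69842)*(-130627/4) = (2*244*(1/297) - 69842)*(-130627/4) = (488/297 - 69842)*(-130627/4) = -20742586/297*(-130627/4) = 1354770890711/594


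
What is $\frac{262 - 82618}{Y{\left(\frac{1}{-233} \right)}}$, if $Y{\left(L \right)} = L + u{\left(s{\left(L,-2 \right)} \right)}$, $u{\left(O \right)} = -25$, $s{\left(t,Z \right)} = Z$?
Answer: $\frac{3198158}{971} \approx 3293.7$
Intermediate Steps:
$Y{\left(L \right)} = -25 + L$ ($Y{\left(L \right)} = L - 25 = -25 + L$)
$\frac{262 - 82618}{Y{\left(\frac{1}{-233} \right)}} = \frac{262 - 82618}{-25 + \frac{1}{-233}} = \frac{262 - 82618}{-25 - \frac{1}{233}} = - \frac{82356}{- \frac{5826}{233}} = \left(-82356\right) \left(- \frac{233}{5826}\right) = \frac{3198158}{971}$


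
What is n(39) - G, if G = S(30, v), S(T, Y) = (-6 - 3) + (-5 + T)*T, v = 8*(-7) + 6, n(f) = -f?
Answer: -780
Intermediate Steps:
v = -50 (v = -56 + 6 = -50)
S(T, Y) = -9 + T*(-5 + T)
G = 741 (G = -9 + 30² - 5*30 = -9 + 900 - 150 = 741)
n(39) - G = -1*39 - 1*741 = -39 - 741 = -780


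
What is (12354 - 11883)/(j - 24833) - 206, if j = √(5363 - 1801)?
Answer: -42348869235/205558109 - 157*√3562/205558109 ≈ -206.02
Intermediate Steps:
j = √3562 ≈ 59.682
(12354 - 11883)/(j - 24833) - 206 = (12354 - 11883)/(√3562 - 24833) - 206 = 471/(-24833 + √3562) - 206 = -206 + 471/(-24833 + √3562)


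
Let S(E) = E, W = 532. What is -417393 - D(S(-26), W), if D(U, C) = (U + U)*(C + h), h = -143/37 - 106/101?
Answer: -1457372253/3737 ≈ -3.8998e+5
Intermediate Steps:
h = -18365/3737 (h = -143*1/37 - 106*1/101 = -143/37 - 106/101 = -18365/3737 ≈ -4.9144)
D(U, C) = 2*U*(-18365/3737 + C) (D(U, C) = (U + U)*(C - 18365/3737) = (2*U)*(-18365/3737 + C) = 2*U*(-18365/3737 + C))
-417393 - D(S(-26), W) = -417393 - 2*(-26)*(-18365 + 3737*532)/3737 = -417393 - 2*(-26)*(-18365 + 1988084)/3737 = -417393 - 2*(-26)*1969719/3737 = -417393 - 1*(-102425388/3737) = -417393 + 102425388/3737 = -1457372253/3737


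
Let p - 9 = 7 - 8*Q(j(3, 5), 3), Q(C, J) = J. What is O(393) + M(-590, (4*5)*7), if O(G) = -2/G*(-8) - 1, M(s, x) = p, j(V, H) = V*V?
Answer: -3521/393 ≈ -8.9593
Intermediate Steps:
j(V, H) = V**2
p = -8 (p = 9 + (7 - 8*3) = 9 + (7 - 24) = 9 - 17 = -8)
M(s, x) = -8
O(G) = -1 + 16/G (O(G) = 16/G - 1 = -1 + 16/G)
O(393) + M(-590, (4*5)*7) = (16 - 1*393)/393 - 8 = (16 - 393)/393 - 8 = (1/393)*(-377) - 8 = -377/393 - 8 = -3521/393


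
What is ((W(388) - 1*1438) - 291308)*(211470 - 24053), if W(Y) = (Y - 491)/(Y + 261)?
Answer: -35607778830169/649 ≈ -5.4866e+10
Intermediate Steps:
W(Y) = (-491 + Y)/(261 + Y)
((W(388) - 1*1438) - 291308)*(211470 - 24053) = (((-491 + 388)/(261 + 388) - 1*1438) - 291308)*(211470 - 24053) = ((-103/649 - 1438) - 291308)*187417 = (-933365/649 - 291308)*187417 = -189992257/649*187417 = -35607778830169/649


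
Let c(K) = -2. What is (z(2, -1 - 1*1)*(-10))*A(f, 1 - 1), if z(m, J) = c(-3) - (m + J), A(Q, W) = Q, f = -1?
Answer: -20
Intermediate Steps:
z(m, J) = -2 - J - m (z(m, J) = -2 - (m + J) = -2 - (J + m) = -2 + (-J - m) = -2 - J - m)
(z(2, -1 - 1*1)*(-10))*A(f, 1 - 1) = ((-2 - (-1 - 1*1) - 1*2)*(-10))*(-1) = ((-2 - (-1 - 1) - 2)*(-10))*(-1) = ((-2 - 1*(-2) - 2)*(-10))*(-1) = ((-2 + 2 - 2)*(-10))*(-1) = -2*(-10)*(-1) = 20*(-1) = -20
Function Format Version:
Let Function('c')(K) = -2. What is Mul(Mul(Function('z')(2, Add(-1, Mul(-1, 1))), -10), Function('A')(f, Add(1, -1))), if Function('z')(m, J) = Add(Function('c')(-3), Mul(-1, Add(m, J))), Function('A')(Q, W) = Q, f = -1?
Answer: -20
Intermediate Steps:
Function('z')(m, J) = Add(-2, Mul(-1, J), Mul(-1, m)) (Function('z')(m, J) = Add(-2, Mul(-1, Add(m, J))) = Add(-2, Mul(-1, Add(J, m))) = Add(-2, Add(Mul(-1, J), Mul(-1, m))) = Add(-2, Mul(-1, J), Mul(-1, m)))
Mul(Mul(Function('z')(2, Add(-1, Mul(-1, 1))), -10), Function('A')(f, Add(1, -1))) = Mul(Mul(Add(-2, Mul(-1, Add(-1, Mul(-1, 1))), Mul(-1, 2)), -10), -1) = Mul(Mul(Add(-2, Mul(-1, Add(-1, -1)), -2), -10), -1) = Mul(Mul(Add(-2, Mul(-1, -2), -2), -10), -1) = Mul(Mul(Add(-2, 2, -2), -10), -1) = Mul(Mul(-2, -10), -1) = Mul(20, -1) = -20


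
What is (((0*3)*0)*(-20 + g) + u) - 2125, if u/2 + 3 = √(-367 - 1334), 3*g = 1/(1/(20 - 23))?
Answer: -2131 + 18*I*√21 ≈ -2131.0 + 82.486*I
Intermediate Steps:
g = -1 (g = 1/(3*(1/(20 - 23))) = 1/(3*(1/(-3))) = 1/(3*(-⅓)) = (⅓)*(-3) = -1)
u = -6 + 18*I*√21 (u = -6 + 2*√(-367 - 1334) = -6 + 2*√(-1701) = -6 + 2*(9*I*√21) = -6 + 18*I*√21 ≈ -6.0 + 82.486*I)
(((0*3)*0)*(-20 + g) + u) - 2125 = (((0*3)*0)*(-20 - 1) + (-6 + 18*I*√21)) - 2125 = ((0*0)*(-21) + (-6 + 18*I*√21)) - 2125 = (0*(-21) + (-6 + 18*I*√21)) - 2125 = (0 + (-6 + 18*I*√21)) - 2125 = (-6 + 18*I*√21) - 2125 = -2131 + 18*I*√21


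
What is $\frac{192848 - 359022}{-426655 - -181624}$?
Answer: $\frac{166174}{245031} \approx 0.67817$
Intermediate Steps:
$\frac{192848 - 359022}{-426655 - -181624} = - \frac{166174}{-426655 + 181624} = - \frac{166174}{-245031} = \left(-166174\right) \left(- \frac{1}{245031}\right) = \frac{166174}{245031}$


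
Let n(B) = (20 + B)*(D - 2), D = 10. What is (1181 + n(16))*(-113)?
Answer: -165997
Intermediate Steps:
n(B) = 160 + 8*B (n(B) = (20 + B)*(10 - 2) = (20 + B)*8 = 160 + 8*B)
(1181 + n(16))*(-113) = (1181 + (160 + 8*16))*(-113) = (1181 + (160 + 128))*(-113) = (1181 + 288)*(-113) = 1469*(-113) = -165997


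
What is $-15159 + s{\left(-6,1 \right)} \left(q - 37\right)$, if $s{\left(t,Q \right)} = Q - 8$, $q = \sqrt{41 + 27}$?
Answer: $-14900 - 14 \sqrt{17} \approx -14958.0$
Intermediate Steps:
$q = 2 \sqrt{17}$ ($q = \sqrt{68} = 2 \sqrt{17} \approx 8.2462$)
$s{\left(t,Q \right)} = -8 + Q$
$-15159 + s{\left(-6,1 \right)} \left(q - 37\right) = -15159 + \left(-8 + 1\right) \left(2 \sqrt{17} - 37\right) = -15159 - 7 \left(-37 + 2 \sqrt{17}\right) = -15159 + \left(259 - 14 \sqrt{17}\right) = -14900 - 14 \sqrt{17}$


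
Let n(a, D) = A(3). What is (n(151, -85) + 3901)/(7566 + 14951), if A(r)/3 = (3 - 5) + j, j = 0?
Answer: 3895/22517 ≈ 0.17298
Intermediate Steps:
A(r) = -6 (A(r) = 3*((3 - 5) + 0) = 3*(-2 + 0) = 3*(-2) = -6)
n(a, D) = -6
(n(151, -85) + 3901)/(7566 + 14951) = (-6 + 3901)/(7566 + 14951) = 3895/22517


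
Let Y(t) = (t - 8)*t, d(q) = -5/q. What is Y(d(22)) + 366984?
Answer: 177621161/484 ≈ 3.6699e+5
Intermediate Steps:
Y(t) = t*(-8 + t) (Y(t) = (-8 + t)*t = t*(-8 + t))
Y(d(22)) + 366984 = (-5/22)*(-8 - 5/22) + 366984 = (-5*1/22)*(-8 - 5*1/22) + 366984 = -5*(-8 - 5/22)/22 + 366984 = -5/22*(-181/22) + 366984 = 905/484 + 366984 = 177621161/484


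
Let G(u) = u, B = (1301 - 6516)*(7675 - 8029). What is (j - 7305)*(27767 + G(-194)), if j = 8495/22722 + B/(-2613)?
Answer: -16013275775405/72494 ≈ -2.2089e+8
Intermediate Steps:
B = 1846110 (B = -5215*(-354) = 1846110)
j = -13975037995/19790862 (j = 8495/22722 + 1846110/(-2613) = 8495*(1/22722) + 1846110*(-1/2613) = 8495/22722 - 615370/871 = -13975037995/19790862 ≈ -706.14)
(j - 7305)*(27767 + G(-194)) = (-13975037995/19790862 - 7305)*(27767 - 194) = -158547284905/19790862*27573 = -16013275775405/72494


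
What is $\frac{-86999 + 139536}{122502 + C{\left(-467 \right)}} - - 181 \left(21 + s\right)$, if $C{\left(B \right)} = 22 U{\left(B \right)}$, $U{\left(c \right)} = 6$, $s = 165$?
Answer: $\frac{4128648781}{122634} \approx 33666.0$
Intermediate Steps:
$C{\left(B \right)} = 132$ ($C{\left(B \right)} = 22 \cdot 6 = 132$)
$\frac{-86999 + 139536}{122502 + C{\left(-467 \right)}} - - 181 \left(21 + s\right) = \frac{-86999 + 139536}{122502 + 132} - - 181 \left(21 + 165\right) = \frac{52537}{122634} - \left(-181\right) 186 = 52537 \cdot \frac{1}{122634} - -33666 = \frac{52537}{122634} + 33666 = \frac{4128648781}{122634}$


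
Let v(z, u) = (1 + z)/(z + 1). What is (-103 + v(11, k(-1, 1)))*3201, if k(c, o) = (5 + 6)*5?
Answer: -326502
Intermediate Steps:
k(c, o) = 55 (k(c, o) = 11*5 = 55)
v(z, u) = 1 (v(z, u) = (1 + z)/(1 + z) = 1)
(-103 + v(11, k(-1, 1)))*3201 = (-103 + 1)*3201 = -102*3201 = -326502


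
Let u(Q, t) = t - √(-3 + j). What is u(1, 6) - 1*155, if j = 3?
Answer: -149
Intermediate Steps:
u(Q, t) = t (u(Q, t) = t - √(-3 + 3) = t - √0 = t - 1*0 = t + 0 = t)
u(1, 6) - 1*155 = 6 - 1*155 = 6 - 155 = -149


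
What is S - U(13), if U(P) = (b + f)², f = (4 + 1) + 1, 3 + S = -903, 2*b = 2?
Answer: -955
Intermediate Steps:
b = 1 (b = (½)*2 = 1)
S = -906 (S = -3 - 903 = -906)
f = 6 (f = 5 + 1 = 6)
U(P) = 49 (U(P) = (1 + 6)² = 7² = 49)
S - U(13) = -906 - 1*49 = -906 - 49 = -955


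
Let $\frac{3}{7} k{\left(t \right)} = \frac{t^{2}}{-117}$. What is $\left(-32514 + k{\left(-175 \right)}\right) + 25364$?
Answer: $- \frac{2724025}{351} \approx -7760.8$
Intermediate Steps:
$k{\left(t \right)} = - \frac{7 t^{2}}{351}$ ($k{\left(t \right)} = \frac{7 \frac{t^{2}}{-117}}{3} = \frac{7 \left(- \frac{t^{2}}{117}\right)}{3} = - \frac{7 t^{2}}{351}$)
$\left(-32514 + k{\left(-175 \right)}\right) + 25364 = \left(-32514 - \frac{7 \left(-175\right)^{2}}{351}\right) + 25364 = \left(-32514 - \frac{214375}{351}\right) + 25364 = - \frac{11626789}{351} + 25364 = - \frac{2724025}{351}$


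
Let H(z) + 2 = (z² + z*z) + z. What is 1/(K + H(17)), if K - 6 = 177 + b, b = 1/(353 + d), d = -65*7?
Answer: 102/79151 ≈ 0.0012887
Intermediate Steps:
d = -455
b = -1/102 (b = 1/(353 - 455) = 1/(-102) = -1/102 ≈ -0.0098039)
H(z) = -2 + z + 2*z² (H(z) = -2 + ((z² + z*z) + z) = -2 + ((z² + z²) + z) = -2 + (2*z² + z) = -2 + (z + 2*z²) = -2 + z + 2*z²)
K = 18665/102 (K = 6 + (177 - 1/102) = 6 + 18053/102 = 18665/102 ≈ 182.99)
1/(K + H(17)) = 1/(18665/102 + (-2 + 17 + 2*17²)) = 1/(18665/102 + (-2 + 17 + 2*289)) = 1/(18665/102 + (-2 + 17 + 578)) = 1/(18665/102 + 593) = 1/(79151/102) = 102/79151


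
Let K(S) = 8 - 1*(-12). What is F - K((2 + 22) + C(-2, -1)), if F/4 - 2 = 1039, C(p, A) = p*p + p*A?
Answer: 4144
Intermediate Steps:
C(p, A) = p**2 + A*p
K(S) = 20 (K(S) = 8 + 12 = 20)
F = 4164 (F = 8 + 4*1039 = 8 + 4156 = 4164)
F - K((2 + 22) + C(-2, -1)) = 4164 - 1*20 = 4164 - 20 = 4144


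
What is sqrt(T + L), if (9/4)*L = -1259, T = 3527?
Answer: sqrt(26707)/3 ≈ 54.474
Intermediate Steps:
L = -5036/9 (L = (4/9)*(-1259) = -5036/9 ≈ -559.56)
sqrt(T + L) = sqrt(3527 - 5036/9) = sqrt(26707/9) = sqrt(26707)/3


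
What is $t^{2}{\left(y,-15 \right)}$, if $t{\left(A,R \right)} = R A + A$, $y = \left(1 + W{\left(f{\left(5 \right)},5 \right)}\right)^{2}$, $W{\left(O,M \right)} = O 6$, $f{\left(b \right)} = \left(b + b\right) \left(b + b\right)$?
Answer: $25571367830596$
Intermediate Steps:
$f{\left(b \right)} = 4 b^{2}$ ($f{\left(b \right)} = 2 b 2 b = 4 b^{2}$)
$W{\left(O,M \right)} = 6 O$
$y = 361201$ ($y = \left(1 + 6 \cdot 4 \cdot 5^{2}\right)^{2} = \left(1 + 6 \cdot 4 \cdot 25\right)^{2} = \left(1 + 6 \cdot 100\right)^{2} = \left(1 + 600\right)^{2} = 601^{2} = 361201$)
$t{\left(A,R \right)} = A + A R$ ($t{\left(A,R \right)} = A R + A = A + A R$)
$t^{2}{\left(y,-15 \right)} = \left(361201 \left(1 - 15\right)\right)^{2} = \left(361201 \left(-14\right)\right)^{2} = \left(-5056814\right)^{2} = 25571367830596$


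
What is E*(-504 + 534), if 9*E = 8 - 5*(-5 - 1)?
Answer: 380/3 ≈ 126.67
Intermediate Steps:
E = 38/9 (E = (8 - 5*(-5 - 1))/9 = (8 - 5*(-6))/9 = (8 - 1*(-30))/9 = (8 + 30)/9 = (1/9)*38 = 38/9 ≈ 4.2222)
E*(-504 + 534) = 38*(-504 + 534)/9 = (38/9)*30 = 380/3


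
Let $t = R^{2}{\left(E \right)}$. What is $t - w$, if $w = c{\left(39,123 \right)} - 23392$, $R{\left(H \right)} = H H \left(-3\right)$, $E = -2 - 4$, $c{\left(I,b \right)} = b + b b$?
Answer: $19804$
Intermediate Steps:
$c{\left(I,b \right)} = b + b^{2}$
$E = -6$
$R{\left(H \right)} = - 3 H^{2}$ ($R{\left(H \right)} = H^{2} \left(-3\right) = - 3 H^{2}$)
$t = 11664$ ($t = \left(- 3 \left(-6\right)^{2}\right)^{2} = \left(\left(-3\right) 36\right)^{2} = \left(-108\right)^{2} = 11664$)
$w = -8140$ ($w = 123 \left(1 + 123\right) - 23392 = 123 \cdot 124 - 23392 = 15252 - 23392 = -8140$)
$t - w = 11664 - -8140 = 11664 + 8140 = 19804$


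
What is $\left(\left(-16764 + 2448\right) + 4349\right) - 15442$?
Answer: $-25409$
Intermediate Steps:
$\left(\left(-16764 + 2448\right) + 4349\right) - 15442 = \left(-14316 + 4349\right) - 15442 = -9967 - 15442 = -25409$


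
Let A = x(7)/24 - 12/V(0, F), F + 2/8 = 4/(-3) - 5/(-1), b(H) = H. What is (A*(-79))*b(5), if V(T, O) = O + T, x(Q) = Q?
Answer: 1251755/984 ≈ 1272.1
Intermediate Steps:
F = 41/12 (F = -¼ + (4/(-3) - 5/(-1)) = -¼ + (4*(-⅓) - 5*(-1)) = -¼ + (-4/3 + 5) = -¼ + 11/3 = 41/12 ≈ 3.4167)
A = -3169/984 (A = 7/24 - 12/(41/12 + 0) = 7*(1/24) - 12/41/12 = 7/24 - 12*12/41 = 7/24 - 144/41 = -3169/984 ≈ -3.2205)
(A*(-79))*b(5) = -3169/984*(-79)*5 = (250351/984)*5 = 1251755/984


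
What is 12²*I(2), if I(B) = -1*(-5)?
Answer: 720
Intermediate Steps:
I(B) = 5
12²*I(2) = 12²*5 = 144*5 = 720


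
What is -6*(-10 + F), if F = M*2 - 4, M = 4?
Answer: 36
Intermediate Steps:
F = 4 (F = 4*2 - 4 = 8 - 4 = 4)
-6*(-10 + F) = -6*(-10 + 4) = -6*(-6) = 36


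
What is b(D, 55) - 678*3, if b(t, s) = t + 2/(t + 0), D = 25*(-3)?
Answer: -158177/75 ≈ -2109.0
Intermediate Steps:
D = -75
b(t, s) = t + 2/t
b(D, 55) - 678*3 = (-75 + 2/(-75)) - 678*3 = (-75 + 2*(-1/75)) - 1*2034 = (-75 - 2/75) - 2034 = -5627/75 - 2034 = -158177/75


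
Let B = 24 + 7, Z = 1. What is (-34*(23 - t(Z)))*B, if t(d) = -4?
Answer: -28458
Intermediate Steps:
B = 31
(-34*(23 - t(Z)))*B = -34*(23 - 1*(-4))*31 = -34*(23 + 4)*31 = -34*27*31 = -918*31 = -28458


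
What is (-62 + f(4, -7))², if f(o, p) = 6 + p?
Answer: 3969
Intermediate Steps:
(-62 + f(4, -7))² = (-62 + (6 - 7))² = (-62 - 1)² = (-63)² = 3969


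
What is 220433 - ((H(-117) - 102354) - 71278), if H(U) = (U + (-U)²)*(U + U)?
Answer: 3569913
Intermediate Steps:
H(U) = 2*U*(U + U²) (H(U) = (U + U²)*(2*U) = 2*U*(U + U²))
220433 - ((H(-117) - 102354) - 71278) = 220433 - ((2*(-117)²*(1 - 117) - 102354) - 71278) = 220433 - ((2*13689*(-116) - 102354) - 71278) = 220433 - ((-3175848 - 102354) - 71278) = 220433 - (-3278202 - 71278) = 220433 - 1*(-3349480) = 220433 + 3349480 = 3569913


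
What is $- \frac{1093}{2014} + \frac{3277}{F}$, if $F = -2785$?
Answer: $- \frac{9643883}{5608990} \approx -1.7194$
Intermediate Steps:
$- \frac{1093}{2014} + \frac{3277}{F} = - \frac{1093}{2014} + \frac{3277}{-2785} = \left(-1093\right) \frac{1}{2014} + 3277 \left(- \frac{1}{2785}\right) = - \frac{1093}{2014} - \frac{3277}{2785} = - \frac{9643883}{5608990}$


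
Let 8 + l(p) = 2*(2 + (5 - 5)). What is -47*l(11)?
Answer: 188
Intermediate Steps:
l(p) = -4 (l(p) = -8 + 2*(2 + (5 - 5)) = -8 + 2*(2 + 0) = -8 + 2*2 = -8 + 4 = -4)
-47*l(11) = -47*(-4) = 188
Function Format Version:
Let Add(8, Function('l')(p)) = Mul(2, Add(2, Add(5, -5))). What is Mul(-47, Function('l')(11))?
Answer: 188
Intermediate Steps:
Function('l')(p) = -4 (Function('l')(p) = Add(-8, Mul(2, Add(2, Add(5, -5)))) = Add(-8, Mul(2, Add(2, 0))) = Add(-8, Mul(2, 2)) = Add(-8, 4) = -4)
Mul(-47, Function('l')(11)) = Mul(-47, -4) = 188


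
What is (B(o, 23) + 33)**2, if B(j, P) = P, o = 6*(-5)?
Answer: 3136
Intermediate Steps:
o = -30
(B(o, 23) + 33)**2 = (23 + 33)**2 = 56**2 = 3136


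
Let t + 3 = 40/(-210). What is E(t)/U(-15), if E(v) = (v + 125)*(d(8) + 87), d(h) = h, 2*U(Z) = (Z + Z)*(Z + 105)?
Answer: -24301/2835 ≈ -8.5718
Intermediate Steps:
U(Z) = Z*(105 + Z) (U(Z) = ((Z + Z)*(Z + 105))/2 = ((2*Z)*(105 + Z))/2 = (2*Z*(105 + Z))/2 = Z*(105 + Z))
t = -67/21 (t = -3 + 40/(-210) = -3 + 40*(-1/210) = -3 - 4/21 = -67/21 ≈ -3.1905)
E(v) = 11875 + 95*v (E(v) = (v + 125)*(8 + 87) = (125 + v)*95 = 11875 + 95*v)
E(t)/U(-15) = (11875 + 95*(-67/21))/((-15*(105 - 15))) = (11875 - 6365/21)/((-15*90)) = (243010/21)/(-1350) = (243010/21)*(-1/1350) = -24301/2835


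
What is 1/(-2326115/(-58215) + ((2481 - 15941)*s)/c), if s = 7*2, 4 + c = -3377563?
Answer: 39325012581/1573515859361 ≈ 0.024992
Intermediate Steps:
c = -3377567 (c = -4 - 3377563 = -3377567)
s = 14
1/(-2326115/(-58215) + ((2481 - 15941)*s)/c) = 1/(-2326115/(-58215) + ((2481 - 15941)*14)/(-3377567)) = 1/(-2326115*(-1/58215) - 13460*14*(-1/3377567)) = 1/(465223/11643 - 188440*(-1/3377567)) = 1/(465223/11643 + 188440/3377567) = 1/(1573515859361/39325012581) = 39325012581/1573515859361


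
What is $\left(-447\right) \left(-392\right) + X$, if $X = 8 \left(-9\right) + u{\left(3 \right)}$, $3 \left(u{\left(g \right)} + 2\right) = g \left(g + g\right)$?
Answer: $175156$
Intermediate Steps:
$u{\left(g \right)} = -2 + \frac{2 g^{2}}{3}$ ($u{\left(g \right)} = -2 + \frac{g \left(g + g\right)}{3} = -2 + \frac{g 2 g}{3} = -2 + \frac{2 g^{2}}{3}$)
$X = -68$ ($X = 8 \left(-9\right) - \left(2 - \frac{2 \cdot 3^{2}}{3}\right) = -72 + \left(-2 + \frac{2}{3} \cdot 9\right) = -72 + \left(-2 + 6\right) = -72 + 4 = -68$)
$\left(-447\right) \left(-392\right) + X = \left(-447\right) \left(-392\right) - 68 = 175224 - 68 = 175156$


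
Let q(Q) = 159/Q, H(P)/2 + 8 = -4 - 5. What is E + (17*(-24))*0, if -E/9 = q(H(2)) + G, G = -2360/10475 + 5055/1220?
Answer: 59309109/8690060 ≈ 6.8249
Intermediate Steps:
H(P) = -34 (H(P) = -16 + 2*(-4 - 5) = -16 + 2*(-9) = -16 - 18 = -34)
G = 2002877/511180 (G = -2360*1/10475 + 5055*(1/1220) = -472/2095 + 1011/244 = 2002877/511180 ≈ 3.9181)
E = 59309109/8690060 (E = -9*(159/(-34) + 2002877/511180) = -9*(159*(-1/34) + 2002877/511180) = -9*(-159/34 + 2002877/511180) = -9*(-6589901/8690060) = 59309109/8690060 ≈ 6.8249)
E + (17*(-24))*0 = 59309109/8690060 + (17*(-24))*0 = 59309109/8690060 - 408*0 = 59309109/8690060 + 0 = 59309109/8690060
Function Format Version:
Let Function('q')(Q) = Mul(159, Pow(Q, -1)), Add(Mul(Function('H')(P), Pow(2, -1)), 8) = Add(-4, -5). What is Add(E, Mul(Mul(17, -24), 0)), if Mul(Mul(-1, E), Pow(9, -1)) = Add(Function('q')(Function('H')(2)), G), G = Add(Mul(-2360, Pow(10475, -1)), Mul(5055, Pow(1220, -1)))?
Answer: Rational(59309109, 8690060) ≈ 6.8249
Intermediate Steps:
Function('H')(P) = -34 (Function('H')(P) = Add(-16, Mul(2, Add(-4, -5))) = Add(-16, Mul(2, -9)) = Add(-16, -18) = -34)
G = Rational(2002877, 511180) (G = Add(Mul(-2360, Rational(1, 10475)), Mul(5055, Rational(1, 1220))) = Add(Rational(-472, 2095), Rational(1011, 244)) = Rational(2002877, 511180) ≈ 3.9181)
E = Rational(59309109, 8690060) (E = Mul(-9, Add(Mul(159, Pow(-34, -1)), Rational(2002877, 511180))) = Mul(-9, Add(Mul(159, Rational(-1, 34)), Rational(2002877, 511180))) = Mul(-9, Add(Rational(-159, 34), Rational(2002877, 511180))) = Mul(-9, Rational(-6589901, 8690060)) = Rational(59309109, 8690060) ≈ 6.8249)
Add(E, Mul(Mul(17, -24), 0)) = Add(Rational(59309109, 8690060), Mul(Mul(17, -24), 0)) = Add(Rational(59309109, 8690060), Mul(-408, 0)) = Add(Rational(59309109, 8690060), 0) = Rational(59309109, 8690060)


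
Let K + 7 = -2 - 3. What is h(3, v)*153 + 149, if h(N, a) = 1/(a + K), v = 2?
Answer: 1337/10 ≈ 133.70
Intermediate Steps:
K = -12 (K = -7 + (-2 - 3) = -7 - 5 = -12)
h(N, a) = 1/(-12 + a) (h(N, a) = 1/(a - 12) = 1/(-12 + a))
h(3, v)*153 + 149 = 153/(-12 + 2) + 149 = 153/(-10) + 149 = -⅒*153 + 149 = -153/10 + 149 = 1337/10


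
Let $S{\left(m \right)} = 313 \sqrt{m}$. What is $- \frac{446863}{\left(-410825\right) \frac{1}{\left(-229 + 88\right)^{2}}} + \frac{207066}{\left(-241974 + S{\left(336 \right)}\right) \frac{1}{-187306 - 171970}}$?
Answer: $\frac{659608211723483438973}{2003405199122575} + \frac{7761757746536 \sqrt{21}}{4876541591} \approx 3.3654 \cdot 10^{5}$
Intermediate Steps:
$- \frac{446863}{\left(-410825\right) \frac{1}{\left(-229 + 88\right)^{2}}} + \frac{207066}{\left(-241974 + S{\left(336 \right)}\right) \frac{1}{-187306 - 171970}} = - \frac{446863}{\left(-410825\right) \frac{1}{\left(-229 + 88\right)^{2}}} + \frac{207066}{\left(-241974 + 313 \sqrt{336}\right) \frac{1}{-187306 - 171970}} = - \frac{446863}{\left(-410825\right) \frac{1}{\left(-141\right)^{2}}} + \frac{207066}{\left(-241974 + 313 \cdot 4 \sqrt{21}\right) \frac{1}{-359276}} = - \frac{446863}{\left(-410825\right) \frac{1}{19881}} + \frac{207066}{\left(-241974 + 1252 \sqrt{21}\right) \left(- \frac{1}{359276}\right)} = - \frac{446863}{\left(-410825\right) \frac{1}{19881}} + \frac{207066}{\frac{120987}{179638} - \frac{313 \sqrt{21}}{89819}} = - \frac{446863}{- \frac{410825}{19881}} + \frac{207066}{\frac{120987}{179638} - \frac{313 \sqrt{21}}{89819}} = \left(-446863\right) \left(- \frac{19881}{410825}\right) + \frac{207066}{\frac{120987}{179638} - \frac{313 \sqrt{21}}{89819}} = \frac{8884083303}{410825} + \frac{207066}{\frac{120987}{179638} - \frac{313 \sqrt{21}}{89819}}$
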